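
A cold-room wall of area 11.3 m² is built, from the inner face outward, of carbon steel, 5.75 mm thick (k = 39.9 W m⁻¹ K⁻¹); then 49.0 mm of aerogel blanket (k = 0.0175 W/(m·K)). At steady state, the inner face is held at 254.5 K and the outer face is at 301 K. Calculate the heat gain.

Treat each layer as a resistance in series:
  R_carbon steel = L/(kA) = 0.00575/(39.9·11.3) = 1.275×10^-5 K/W
  R_aerogel blanket = L/(kA) = 0.0490/(0.0175·11.3) = 0.2478 K/W
ΣR = 1.275×10^-5 + 0.2478 = 0.2478 K/W
Q = ΔT/ΣR = (254.5 K − 301 K)/0.2478 = -188 W
(Negative Q ⇒ heat flows inward; heat gain = 188 W.)

Q = 188 W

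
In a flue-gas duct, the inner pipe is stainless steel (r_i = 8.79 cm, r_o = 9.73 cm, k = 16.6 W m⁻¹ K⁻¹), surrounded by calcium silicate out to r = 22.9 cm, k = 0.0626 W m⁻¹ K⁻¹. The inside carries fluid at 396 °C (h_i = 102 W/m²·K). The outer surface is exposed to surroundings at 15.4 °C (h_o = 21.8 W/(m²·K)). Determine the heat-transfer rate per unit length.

Q' = 171 W/m

Series thermal resistances, inner to outer:
  R'_conv,in = 1/(2πr h) = 1/(2π·0.0879·102) = 0.01775 m·K/W
  R'_stainless steel = ln(0.0973/0.0879)/(2πk) = 0.1016/(2π·16.6) = 9.741×10^-4 m·K/W
  R'_calcium silicate = ln(0.229/0.0973)/(2πk) = 0.8559/(2π·0.0626) = 2.176 m·K/W
  R'_conv,out = 1/(2πr h) = 1/(2π·0.229·21.8) = 0.03188 m·K/W
ΣR = 0.01775 + 9.741×10^-4 + 2.176 + 0.03188 = 2.227 m·K/W
Q' = ΔT/ΣR = (396 °C − 15.4 °C)/2.227 = 171 W/m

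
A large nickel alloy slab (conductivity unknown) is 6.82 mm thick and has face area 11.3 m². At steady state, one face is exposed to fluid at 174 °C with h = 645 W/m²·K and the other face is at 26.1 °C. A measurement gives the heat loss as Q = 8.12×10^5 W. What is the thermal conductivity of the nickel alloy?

k = 13.4 W/m·K

ΣR = ΔT/Q = |174 − 26.1|/8.12×10^5 = 1.821×10^-4 K/W
Known resistances:
  R_conv,in = 1/(hA) = 1/(645·11.3) = 1.372×10^-4 K/W
R_nickel alloy = ΣR − ΣR_known = 1.821×10^-4 − 1.372×10^-4 = 4.490×10^-5 K/W
L/(kA) = 4.490×10^-5 ⇒ k = 0.00682/(4.490×10^-5·11.3) = 13.4 W/m·K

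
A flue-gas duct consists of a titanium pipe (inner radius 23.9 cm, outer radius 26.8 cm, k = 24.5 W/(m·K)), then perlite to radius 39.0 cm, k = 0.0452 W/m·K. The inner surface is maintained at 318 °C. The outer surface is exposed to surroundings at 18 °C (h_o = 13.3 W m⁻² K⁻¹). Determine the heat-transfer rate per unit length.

Resistance network (inner→outer):
  R'_titanium = ln(0.268/0.239)/(2πk) = 0.1145/(2π·24.5) = 7.440×10^-4 m·K/W
  R'_perlite = ln(0.390/0.268)/(2πk) = 0.3752/(2π·0.0452) = 1.321 m·K/W
  R'_conv,out = 1/(2πr h) = 1/(2π·0.390·13.3) = 0.03068 m·K/W
ΣR = 7.440×10^-4 + 1.321 + 0.03068 = 1.352 m·K/W
Q' = ΔT/ΣR = (318 °C − 18 °C)/1.352 = 222 W/m

Q' = 222 W/m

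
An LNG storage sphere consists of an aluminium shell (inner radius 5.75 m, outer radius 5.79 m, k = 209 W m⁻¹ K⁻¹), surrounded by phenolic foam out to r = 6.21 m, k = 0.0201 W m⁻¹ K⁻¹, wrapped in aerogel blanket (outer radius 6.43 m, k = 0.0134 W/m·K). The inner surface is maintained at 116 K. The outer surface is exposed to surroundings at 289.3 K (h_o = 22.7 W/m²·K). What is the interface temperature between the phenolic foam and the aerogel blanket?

T = 217.4 K

Series thermal resistances, inner to outer:
  R_aluminium = (1/5.75 − 1/5.79)/(4πk) = 0.001201/(4π·209) = 4.575×10^-7 K/W
  R_phenolic foam = (1/5.79 − 1/6.21)/(4πk) = 0.01168/(4π·0.0201) = 0.04625 K/W
  R_aerogel blanket = (1/6.21 − 1/6.43)/(4πk) = 0.005510/(4π·0.0134) = 0.03272 K/W
  R_conv,out = 1/(4πr²h) = 1/(4π·6.43²·22.7) = 8.479×10^-5 K/W
ΣR = 4.575×10^-7 + 0.04625 + 0.03272 + 8.479×10^-5 = 0.07906 K/W
Q = ΔT/ΣR = (116 K − 289.3 K)/0.07906 = -2192 W
From the inner boundary to the phenolic foam/aerogel blanket interface, ΣR_partial = 0.04625 K/W.
T_interface = T_in − Q·ΣR_partial = 116 K − (-2192)(0.04625) = 217.4 K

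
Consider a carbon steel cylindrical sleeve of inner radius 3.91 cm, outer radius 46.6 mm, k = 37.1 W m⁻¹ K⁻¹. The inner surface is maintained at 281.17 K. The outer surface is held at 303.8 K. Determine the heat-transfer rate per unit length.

Q' = 30100 W/m

Q' = 2πk·ΔT/ln(r₂/r₁) = 2π × 37.1 × 22.63 / ln(0.0466/0.0391) = 30100 W/m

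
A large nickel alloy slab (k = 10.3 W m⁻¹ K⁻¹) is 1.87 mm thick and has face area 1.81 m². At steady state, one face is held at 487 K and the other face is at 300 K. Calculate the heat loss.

Q = 1.86×10^6 W

Q = kA·ΔT/L = 10.3 × 1.81 × |487 K − 300 K| / 0.00187 = 1.86×10^6 W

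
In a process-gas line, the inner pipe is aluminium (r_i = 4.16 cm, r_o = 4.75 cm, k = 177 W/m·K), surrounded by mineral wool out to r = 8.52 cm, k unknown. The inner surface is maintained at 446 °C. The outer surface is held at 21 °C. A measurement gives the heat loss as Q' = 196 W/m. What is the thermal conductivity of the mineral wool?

ΣR = ΔT/Q' = |446 − 21|/196 = 2.168 m·K/W
Known resistances:
  R'_aluminium = ln(0.0475/0.0416)/(2πk) = 0.1326/(2π·177) = 1.193×10^-4 m·K/W
R_mineral wool = ΣR − ΣR_known = 2.168 − 1.193×10^-4 = 2.168 m·K/W
ln(r₂/r₁)/(2πk) = 2.168 ⇒ k = 0.5843/(2π·2.168) = 0.0429 W/m·K

k = 0.0429 W/m·K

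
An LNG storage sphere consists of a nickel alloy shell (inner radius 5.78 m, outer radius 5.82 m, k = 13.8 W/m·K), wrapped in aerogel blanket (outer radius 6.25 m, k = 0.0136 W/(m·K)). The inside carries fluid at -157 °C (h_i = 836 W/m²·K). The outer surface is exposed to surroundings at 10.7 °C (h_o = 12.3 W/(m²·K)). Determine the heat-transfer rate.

Q = 2.42 kW

Treat each layer as a resistance in series:
  R_conv,in = 1/(4πr²h) = 1/(4π·5.78²·836) = 2.849×10^-6 K/W
  R_nickel alloy = (1/5.78 − 1/5.82)/(4πk) = 0.001189/(4π·13.8) = 6.857×10^-6 K/W
  R_aerogel blanket = (1/5.82 − 1/6.25)/(4πk) = 0.01182/(4π·0.0136) = 0.06917 K/W
  R_conv,out = 1/(4πr²h) = 1/(4π·6.25²·12.3) = 1.656×10^-4 K/W
ΣR = 2.849×10^-6 + 6.857×10^-6 + 0.06917 + 1.656×10^-4 = 0.06935 K/W
Q = ΔT/ΣR = (-157 °C − 10.7 °C)/0.06935 = -2420 W
(Negative Q ⇒ heat flows inward; heat gain = 2420 W.)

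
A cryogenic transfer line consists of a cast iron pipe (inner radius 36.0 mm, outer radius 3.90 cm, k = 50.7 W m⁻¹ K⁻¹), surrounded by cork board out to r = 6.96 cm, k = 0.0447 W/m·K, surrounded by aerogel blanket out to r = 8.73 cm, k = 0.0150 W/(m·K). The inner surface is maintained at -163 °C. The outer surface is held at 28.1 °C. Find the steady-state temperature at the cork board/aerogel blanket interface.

Resistance network (inner→outer):
  R'_cast iron = ln(0.0390/0.0360)/(2πk) = 0.08004/(2π·50.7) = 2.513×10^-4 m·K/W
  R'_cork board = ln(0.0696/0.0390)/(2πk) = 0.5792/(2π·0.0447) = 2.062 m·K/W
  R'_aerogel blanket = ln(0.0873/0.0696)/(2πk) = 0.2266/(2π·0.0150) = 2.404 m·K/W
ΣR = 2.513×10^-4 + 2.062 + 2.404 = 4.466 m·K/W
Q' = ΔT/ΣR = (-163 °C − 28.1 °C)/4.466 = -42.79 W/m
From the inner boundary to the cork board/aerogel blanket interface, ΣR_partial = 2.062 m·K/W.
T_interface = T_in − Q'·ΣR_partial = -163 °C − (-42.79)(2.062) = -74.8 °C

T = -74.8 °C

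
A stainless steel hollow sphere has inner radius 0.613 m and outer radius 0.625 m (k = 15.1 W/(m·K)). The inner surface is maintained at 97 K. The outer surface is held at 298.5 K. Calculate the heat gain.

Q = 4πk·ΔT/(1/r₁ − 1/r₂) = 4π × 15.1 × 201.5 / (1/0.613 − 1/0.625) = 1.22×10^6 W

Q = 1.22×10^6 W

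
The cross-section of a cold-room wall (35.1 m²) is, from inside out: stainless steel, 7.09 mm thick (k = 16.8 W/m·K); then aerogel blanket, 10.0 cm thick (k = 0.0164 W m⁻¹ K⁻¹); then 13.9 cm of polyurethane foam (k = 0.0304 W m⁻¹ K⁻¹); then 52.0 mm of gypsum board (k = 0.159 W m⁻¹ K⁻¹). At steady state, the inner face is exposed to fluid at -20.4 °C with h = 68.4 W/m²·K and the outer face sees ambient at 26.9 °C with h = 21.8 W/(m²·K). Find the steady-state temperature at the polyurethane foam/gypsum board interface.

T = 25.3 °C

Series thermal resistances, inner to outer:
  R_conv,in = 1/(hA) = 1/(68.4·35.1) = 4.165×10^-4 K/W
  R_stainless steel = L/(kA) = 0.00709/(16.8·35.1) = 1.202×10^-5 K/W
  R_aerogel blanket = L/(kA) = 0.100/(0.0164·35.1) = 0.1737 K/W
  R_polyurethane foam = L/(kA) = 0.139/(0.0304·35.1) = 0.1303 K/W
  R_gypsum board = L/(kA) = 0.0520/(0.159·35.1) = 0.009317 K/W
  R_conv,out = 1/(hA) = 1/(21.8·35.1) = 0.001307 K/W
ΣR = 4.165×10^-4 + 1.202×10^-5 + 0.1737 + 0.1303 + 0.009317 + 0.001307 = 0.3151 K/W
Q = ΔT/ΣR = (-20.4 °C − 26.9 °C)/0.3151 = -150.1 W
From the inner boundary to the polyurethane foam/gypsum board interface, ΣR_partial = 0.3044 K/W.
T_interface = T_in − Q·ΣR_partial = -20.4 °C − (-150.1)(0.3044) = 25.3 °C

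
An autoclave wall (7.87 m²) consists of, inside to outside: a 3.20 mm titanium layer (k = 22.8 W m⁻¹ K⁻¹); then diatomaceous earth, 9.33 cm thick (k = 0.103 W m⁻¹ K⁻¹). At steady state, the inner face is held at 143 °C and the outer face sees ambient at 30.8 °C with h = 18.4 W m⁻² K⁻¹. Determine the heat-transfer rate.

Treat each layer as a resistance in series:
  R_titanium = L/(kA) = 0.00320/(22.8·7.87) = 1.783×10^-5 K/W
  R_diatomaceous earth = L/(kA) = 0.0933/(0.103·7.87) = 0.1151 K/W
  R_conv,out = 1/(hA) = 1/(18.4·7.87) = 0.006906 K/W
ΣR = 1.783×10^-5 + 0.1151 + 0.006906 = 0.1220 K/W
Q = ΔT/ΣR = (143 °C − 30.8 °C)/0.1220 = 920 W

Q = 920 W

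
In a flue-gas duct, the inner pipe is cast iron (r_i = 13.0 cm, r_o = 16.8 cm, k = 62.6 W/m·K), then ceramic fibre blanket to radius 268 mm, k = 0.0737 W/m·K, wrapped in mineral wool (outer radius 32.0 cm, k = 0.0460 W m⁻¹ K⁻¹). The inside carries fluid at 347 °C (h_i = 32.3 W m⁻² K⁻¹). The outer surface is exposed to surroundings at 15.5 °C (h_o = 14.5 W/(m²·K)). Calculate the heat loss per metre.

Q' = 196 W/m

Series thermal resistances, inner to outer:
  R'_conv,in = 1/(2πr h) = 1/(2π·0.130·32.3) = 0.03790 m·K/W
  R'_cast iron = ln(0.168/0.130)/(2πk) = 0.2564/(2π·62.6) = 6.519×10^-4 m·K/W
  R'_ceramic fibre blanket = ln(0.268/0.168)/(2πk) = 0.4670/(2π·0.0737) = 1.009 m·K/W
  R'_mineral wool = ln(0.320/0.268)/(2πk) = 0.1773/(2π·0.0460) = 0.6136 m·K/W
  R'_conv,out = 1/(2πr h) = 1/(2π·0.320·14.5) = 0.03430 m·K/W
ΣR = 0.03790 + 6.519×10^-4 + 1.009 + 0.6136 + 0.03430 = 1.695 m·K/W
Q' = ΔT/ΣR = (347 °C − 15.5 °C)/1.695 = 196 W/m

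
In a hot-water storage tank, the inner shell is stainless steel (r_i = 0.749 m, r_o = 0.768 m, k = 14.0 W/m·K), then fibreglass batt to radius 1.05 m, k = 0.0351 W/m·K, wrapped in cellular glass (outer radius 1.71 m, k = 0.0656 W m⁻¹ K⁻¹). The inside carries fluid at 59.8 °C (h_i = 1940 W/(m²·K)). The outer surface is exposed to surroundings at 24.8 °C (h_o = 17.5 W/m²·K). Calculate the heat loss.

Resistance network (inner→outer):
  R_conv,in = 1/(4πr²h) = 1/(4π·0.749²·1940) = 7.312×10^-5 K/W
  R_stainless steel = (1/0.749 − 1/0.768)/(4πk) = 0.03303/(4π·14.0) = 1.877×10^-4 K/W
  R_fibreglass batt = (1/0.768 − 1/1.05)/(4πk) = 0.3497/(4π·0.0351) = 0.7928 K/W
  R_cellular glass = (1/1.05 − 1/1.71)/(4πk) = 0.3676/(4π·0.0656) = 0.4459 K/W
  R_conv,out = 1/(4πr²h) = 1/(4π·1.71²·17.5) = 0.001555 K/W
ΣR = 7.312×10^-5 + 1.877×10^-4 + 0.7928 + 0.4459 + 0.001555 = 1.241 K/W
Q = ΔT/ΣR = (59.8 °C − 24.8 °C)/1.241 = 28.2 W

Q = 28.2 W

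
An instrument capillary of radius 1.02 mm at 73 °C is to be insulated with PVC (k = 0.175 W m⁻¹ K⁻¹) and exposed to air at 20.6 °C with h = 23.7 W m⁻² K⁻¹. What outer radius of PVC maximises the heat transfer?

For a cylinder, r_cr = k_ins/h = 0.175/23.7 = 0.00738 m = 0.738 cm

r_cr = 0.738 cm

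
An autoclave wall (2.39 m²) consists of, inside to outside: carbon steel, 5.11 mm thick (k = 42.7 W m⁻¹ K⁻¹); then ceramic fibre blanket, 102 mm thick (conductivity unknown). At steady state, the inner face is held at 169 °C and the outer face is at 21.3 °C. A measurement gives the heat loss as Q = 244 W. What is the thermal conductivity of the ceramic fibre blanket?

ΣR = ΔT/Q = |169 − 21.3|/244 = 0.6053 K/W
Known resistances:
  R_carbon steel = L/(kA) = 0.00511/(42.7·2.39) = 5.007×10^-5 K/W
R_ceramic fibre blanket = ΣR − ΣR_known = 0.6053 − 5.007×10^-5 = 0.6052 K/W
L/(kA) = 0.6052 ⇒ k = 0.102/(0.6052·2.39) = 0.0705 W/m·K

k = 0.0705 W/m·K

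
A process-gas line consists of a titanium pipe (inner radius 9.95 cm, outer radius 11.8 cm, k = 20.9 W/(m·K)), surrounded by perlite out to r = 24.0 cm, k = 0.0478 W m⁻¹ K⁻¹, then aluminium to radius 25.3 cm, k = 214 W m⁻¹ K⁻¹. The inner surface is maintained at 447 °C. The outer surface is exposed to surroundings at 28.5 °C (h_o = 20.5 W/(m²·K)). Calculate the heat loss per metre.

Q' = 175 W/m

Treat each layer as a resistance in series:
  R'_titanium = ln(0.118/0.0995)/(2πk) = 0.1705/(2π·20.9) = 0.001299 m·K/W
  R'_perlite = ln(0.240/0.118)/(2πk) = 0.7100/(2π·0.0478) = 2.364 m·K/W
  R'_aluminium = ln(0.253/0.240)/(2πk) = 0.05275/(2π·214) = 3.923×10^-5 m·K/W
  R'_conv,out = 1/(2πr h) = 1/(2π·0.253·20.5) = 0.03069 m·K/W
ΣR = 0.001299 + 2.364 + 3.923×10^-5 + 0.03069 = 2.396 m·K/W
Q' = ΔT/ΣR = (447 °C − 28.5 °C)/2.396 = 175 W/m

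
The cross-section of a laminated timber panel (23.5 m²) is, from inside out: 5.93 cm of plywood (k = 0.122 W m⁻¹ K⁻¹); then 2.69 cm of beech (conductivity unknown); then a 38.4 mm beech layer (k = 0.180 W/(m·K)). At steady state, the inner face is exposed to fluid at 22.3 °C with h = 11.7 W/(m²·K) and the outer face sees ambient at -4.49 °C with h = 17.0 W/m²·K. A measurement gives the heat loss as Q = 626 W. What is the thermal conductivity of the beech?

ΣR = ΔT/Q = |22.3 − -4.49|/626 = 0.04280 K/W
Known resistances:
  R_conv,in = 1/(hA) = 1/(11.7·23.5) = 0.003637 K/W
  R_plywood = L/(kA) = 0.0593/(0.122·23.5) = 0.02068 K/W
  R_beech = L/(kA) = 0.0384/(0.180·23.5) = 0.009078 K/W
  R_conv,out = 1/(hA) = 1/(17.0·23.5) = 0.002503 K/W
R_beech = ΣR − ΣR_known = 0.04280 − 0.03590 = 0.006900 K/W
L/(kA) = 0.006900 ⇒ k = 0.0269/(0.006900·23.5) = 0.166 W/m·K

k = 0.166 W/m·K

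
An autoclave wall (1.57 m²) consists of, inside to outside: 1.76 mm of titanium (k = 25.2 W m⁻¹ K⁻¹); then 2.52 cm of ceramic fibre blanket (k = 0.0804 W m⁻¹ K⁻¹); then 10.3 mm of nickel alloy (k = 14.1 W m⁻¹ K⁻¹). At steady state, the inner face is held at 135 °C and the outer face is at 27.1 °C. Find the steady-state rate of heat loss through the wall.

Series thermal resistances, inner to outer:
  R_titanium = L/(kA) = 0.00176/(25.2·1.57) = 4.448×10^-5 K/W
  R_ceramic fibre blanket = L/(kA) = 0.0252/(0.0804·1.57) = 0.1996 K/W
  R_nickel alloy = L/(kA) = 0.0103/(14.1·1.57) = 4.653×10^-4 K/W
ΣR = 4.448×10^-5 + 0.1996 + 4.653×10^-4 = 0.2001 K/W
Q = ΔT/ΣR = (135 °C − 27.1 °C)/0.2001 = 539 W

Q = 539 W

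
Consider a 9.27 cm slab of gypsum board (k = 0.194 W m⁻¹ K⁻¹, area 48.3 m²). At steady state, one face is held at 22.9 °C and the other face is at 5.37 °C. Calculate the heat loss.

Q = 1770 W

Q = kA·ΔT/L = 0.194 × 48.3 × |22.9 °C − 5.37 °C| / 0.0927 = 1770 W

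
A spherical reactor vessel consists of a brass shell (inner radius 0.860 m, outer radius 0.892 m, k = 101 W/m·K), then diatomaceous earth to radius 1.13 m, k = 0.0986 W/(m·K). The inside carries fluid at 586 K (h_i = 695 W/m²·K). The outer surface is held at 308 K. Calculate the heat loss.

Q = 1460 W

Series thermal resistances, inner to outer:
  R_conv,in = 1/(4πr²h) = 1/(4π·0.860²·695) = 1.548×10^-4 K/W
  R_brass = (1/0.860 − 1/0.892)/(4πk) = 0.04171/(4π·101) = 3.287×10^-5 K/W
  R_diatomaceous earth = (1/0.892 − 1/1.13)/(4πk) = 0.2361/(4π·0.0986) = 0.1906 K/W
ΣR = 1.548×10^-4 + 3.287×10^-5 + 0.1906 = 0.1908 K/W
Q = ΔT/ΣR = (586 K − 308 K)/0.1908 = 1460 W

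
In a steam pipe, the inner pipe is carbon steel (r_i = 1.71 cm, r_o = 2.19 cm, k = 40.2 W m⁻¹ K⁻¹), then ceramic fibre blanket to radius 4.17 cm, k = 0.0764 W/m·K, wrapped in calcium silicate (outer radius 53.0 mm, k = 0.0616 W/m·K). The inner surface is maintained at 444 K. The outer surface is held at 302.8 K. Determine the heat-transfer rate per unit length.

Treat each layer as a resistance in series:
  R'_carbon steel = ln(0.0219/0.0171)/(2πk) = 0.2474/(2π·40.2) = 9.795×10^-4 m·K/W
  R'_ceramic fibre blanket = ln(0.0417/0.0219)/(2πk) = 0.6440/(2π·0.0764) = 1.342 m·K/W
  R'_calcium silicate = ln(0.0530/0.0417)/(2πk) = 0.2398/(2π·0.0616) = 0.6195 m·K/W
ΣR = 9.795×10^-4 + 1.342 + 0.6195 = 1.962 m·K/W
Q' = ΔT/ΣR = (444 K − 302.8 K)/1.962 = 72.0 W/m

Q' = 72.0 W/m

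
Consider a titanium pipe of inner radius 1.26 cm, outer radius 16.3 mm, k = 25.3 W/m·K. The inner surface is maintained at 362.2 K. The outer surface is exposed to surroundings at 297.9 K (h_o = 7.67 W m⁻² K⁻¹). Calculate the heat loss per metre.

Q' = 50.4 W/m

Treat each layer as a resistance in series:
  R'_titanium = ln(0.0163/0.0126)/(2πk) = 0.2575/(2π·25.3) = 0.001620 m·K/W
  R'_conv,out = 1/(2πr h) = 1/(2π·0.0163·7.67) = 1.273 m·K/W
ΣR = 0.001620 + 1.273 = 1.275 m·K/W
Q' = ΔT/ΣR = (362.2 K − 297.9 K)/1.275 = 50.4 W/m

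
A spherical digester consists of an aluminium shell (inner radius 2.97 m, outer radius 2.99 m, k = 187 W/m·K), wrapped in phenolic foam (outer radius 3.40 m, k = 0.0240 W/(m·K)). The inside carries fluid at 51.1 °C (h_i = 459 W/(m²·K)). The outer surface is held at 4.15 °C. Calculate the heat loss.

Resistance network (inner→outer):
  R_conv,in = 1/(4πr²h) = 1/(4π·2.97²·459) = 1.965×10^-5 K/W
  R_aluminium = (1/2.97 − 1/2.99)/(4πk) = 0.002252/(4π·187) = 9.584×10^-7 K/W
  R_phenolic foam = (1/2.99 − 1/3.40)/(4πk) = 0.04033/(4π·0.0240) = 0.1337 K/W
ΣR = 1.965×10^-5 + 9.584×10^-7 + 0.1337 = 0.1337 K/W
Q = ΔT/ΣR = (51.1 °C − 4.15 °C)/0.1337 = 351 W

Q = 351 W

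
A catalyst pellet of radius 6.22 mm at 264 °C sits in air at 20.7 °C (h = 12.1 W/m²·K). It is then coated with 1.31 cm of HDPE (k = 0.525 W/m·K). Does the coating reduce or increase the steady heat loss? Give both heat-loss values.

increases: 1.43 → 7.13 W

Critical radius for a sphere: r_cr = 2k/h = 0.0868 m = 8.68 cm.
Outer radius after coating: r₂ = 0.00622 + 0.0131 = 0.01932 m.
Since r₁ < r_cr and r₂ ≤ r_cr, the coating moves toward the maximum at r_cr — heat loss rises.
Bare: R = 1/(4πr₁²h) = 170.0 K/W; Q = 243.3/170.0 = 1.43 W.
Coated: R = R_cond + R_conv = 34.14 K/W; Q = 243.3/34.14 = 7.13 W.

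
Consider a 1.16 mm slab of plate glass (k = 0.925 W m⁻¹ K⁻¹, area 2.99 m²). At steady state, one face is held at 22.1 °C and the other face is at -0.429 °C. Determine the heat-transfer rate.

Q = kA·ΔT/L = 0.925 × 2.99 × |22.1 °C − -0.429 °C| / 0.00116 = 53700 W

Q = 53.7 kW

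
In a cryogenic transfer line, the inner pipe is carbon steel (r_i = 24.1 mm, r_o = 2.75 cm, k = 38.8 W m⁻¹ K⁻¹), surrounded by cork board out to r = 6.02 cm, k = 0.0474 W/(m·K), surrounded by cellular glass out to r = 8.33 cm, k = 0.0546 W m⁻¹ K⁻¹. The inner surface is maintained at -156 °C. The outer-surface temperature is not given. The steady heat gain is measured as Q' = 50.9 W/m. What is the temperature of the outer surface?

Series resistances:
  R'_carbon steel = ln(0.0275/0.0241)/(2πk) = 0.1320/(2π·38.8) = 5.413×10^-4 m·K/W
  R'_cork board = ln(0.0602/0.0275)/(2πk) = 0.7835/(2π·0.0474) = 2.631 m·K/W
  R'_cellular glass = ln(0.0833/0.0602)/(2πk) = 0.3248/(2π·0.0546) = 0.9467 m·K/W
ΣR = 3.578 m·K/W
ΔT = Q'·ΣR = 50.9 × 3.578 = 182.1 K
Heat flows inward, so T_out = T_in + ΔT = -156 + 182.1 = 26.1 °C

T_out = 26.1 °C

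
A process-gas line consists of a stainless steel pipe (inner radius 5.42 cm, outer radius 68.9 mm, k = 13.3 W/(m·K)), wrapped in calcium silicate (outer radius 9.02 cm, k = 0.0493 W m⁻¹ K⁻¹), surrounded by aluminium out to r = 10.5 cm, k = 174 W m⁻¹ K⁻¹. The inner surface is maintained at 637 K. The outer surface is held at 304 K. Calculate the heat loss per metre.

Resistance network (inner→outer):
  R'_stainless steel = ln(0.0689/0.0542)/(2πk) = 0.2400/(2π·13.3) = 0.002872 m·K/W
  R'_calcium silicate = ln(0.0902/0.0689)/(2πk) = 0.2694/(2π·0.0493) = 0.8696 m·K/W
  R'_aluminium = ln(0.105/0.0902)/(2πk) = 0.1519/(2π·174) = 1.390×10^-4 m·K/W
ΣR = 0.002872 + 0.8696 + 1.390×10^-4 = 0.8726 m·K/W
Q' = ΔT/ΣR = (637 K − 304 K)/0.8726 = 382 W/m

Q' = 382 W/m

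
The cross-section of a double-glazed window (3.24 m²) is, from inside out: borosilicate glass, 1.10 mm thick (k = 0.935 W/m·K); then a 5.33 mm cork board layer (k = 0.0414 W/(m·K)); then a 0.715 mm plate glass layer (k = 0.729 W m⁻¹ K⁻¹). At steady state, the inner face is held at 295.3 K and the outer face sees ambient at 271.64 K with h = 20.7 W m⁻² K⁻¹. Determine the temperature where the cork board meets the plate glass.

Series thermal resistances, inner to outer:
  R_borosilicate glass = L/(kA) = 0.00110/(0.935·3.24) = 3.631×10^-4 K/W
  R_cork board = L/(kA) = 0.00533/(0.0414·3.24) = 0.03974 K/W
  R_plate glass = L/(kA) = 7.15×10^-4/(0.729·3.24) = 3.027×10^-4 K/W
  R_conv,out = 1/(hA) = 1/(20.7·3.24) = 0.01491 K/W
ΣR = 3.631×10^-4 + 0.03974 + 3.027×10^-4 + 0.01491 = 0.05532 K/W
Q = ΔT/ΣR = (295.3 K − 271.64 K)/0.05532 = 427.7 W
From the inner boundary to the cork board/plate glass interface, ΣR_partial = 0.04010 K/W.
T_interface = T_in − Q·ΣR_partial = 295.3 K − (427.7)(0.04010) = 278.15 K

T = 278.15 K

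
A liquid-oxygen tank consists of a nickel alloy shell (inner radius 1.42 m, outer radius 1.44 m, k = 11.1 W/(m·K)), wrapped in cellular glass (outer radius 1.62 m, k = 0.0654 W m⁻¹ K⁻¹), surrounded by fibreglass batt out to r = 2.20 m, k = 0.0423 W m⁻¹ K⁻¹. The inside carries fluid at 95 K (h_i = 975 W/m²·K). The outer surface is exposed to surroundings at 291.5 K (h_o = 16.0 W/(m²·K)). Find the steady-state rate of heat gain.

Resistance network (inner→outer):
  R_conv,in = 1/(4πr²h) = 1/(4π·1.42²·975) = 4.048×10^-5 K/W
  R_nickel alloy = (1/1.42 − 1/1.44)/(4πk) = 0.009781/(4π·11.1) = 7.012×10^-5 K/W
  R_cellular glass = (1/1.44 − 1/1.62)/(4πk) = 0.07716/(4π·0.0654) = 0.09389 K/W
  R_fibreglass batt = (1/1.62 − 1/2.20)/(4πk) = 0.1627/(4π·0.0423) = 0.3062 K/W
  R_conv,out = 1/(4πr²h) = 1/(4π·2.20²·16.0) = 0.001028 K/W
ΣR = 4.048×10^-5 + 7.012×10^-5 + 0.09389 + 0.3062 + 0.001028 = 0.4012 K/W
Q = ΔT/ΣR = (95 K − 291.5 K)/0.4012 = -490 W
(Negative Q ⇒ heat flows inward; heat gain = 490 W.)

Q = 490 W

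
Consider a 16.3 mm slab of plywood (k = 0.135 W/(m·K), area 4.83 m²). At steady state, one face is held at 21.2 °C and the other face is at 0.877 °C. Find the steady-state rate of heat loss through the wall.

Q = kA·ΔT/L = 0.135 × 4.83 × |21.2 °C − 0.877 °C| / 0.0163 = 813 W

Q = 813 W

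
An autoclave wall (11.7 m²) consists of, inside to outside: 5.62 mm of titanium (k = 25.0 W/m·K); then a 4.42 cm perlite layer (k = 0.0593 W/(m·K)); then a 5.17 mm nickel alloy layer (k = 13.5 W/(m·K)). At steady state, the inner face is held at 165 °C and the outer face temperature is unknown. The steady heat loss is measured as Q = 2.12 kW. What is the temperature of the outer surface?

T_out = 29.8 °C

Sum the resistances:
  R_titanium = L/(kA) = 0.00562/(25.0·11.7) = 1.921×10^-5 K/W
  R_perlite = L/(kA) = 0.0442/(0.0593·11.7) = 0.06371 K/W
  R_nickel alloy = L/(kA) = 0.00517/(13.5·11.7) = 3.273×10^-5 K/W
ΣR = 0.06376 K/W
ΔT = Q·ΣR = 2120 × 0.06376 = 135.2 K
Heat flows outward, so T_out = T_in − ΔT = 165 − 135.2 = 29.8 °C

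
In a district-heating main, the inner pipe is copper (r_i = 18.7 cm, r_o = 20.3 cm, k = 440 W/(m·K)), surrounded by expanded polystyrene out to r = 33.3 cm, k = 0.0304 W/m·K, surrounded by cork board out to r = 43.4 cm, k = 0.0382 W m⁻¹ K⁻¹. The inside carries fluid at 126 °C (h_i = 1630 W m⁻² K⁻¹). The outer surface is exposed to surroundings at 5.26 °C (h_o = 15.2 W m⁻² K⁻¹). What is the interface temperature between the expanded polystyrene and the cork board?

T = 41.9 °C

Treat each layer as a resistance in series:
  R'_conv,in = 1/(2πr h) = 1/(2π·0.187·1630) = 5.221×10^-4 m·K/W
  R'_copper = ln(0.203/0.187)/(2πk) = 0.08210/(2π·440) = 2.970×10^-5 m·K/W
  R'_expanded polystyrene = ln(0.333/0.203)/(2πk) = 0.4949/(2π·0.0304) = 2.591 m·K/W
  R'_cork board = ln(0.434/0.333)/(2πk) = 0.2649/(2π·0.0382) = 1.104 m·K/W
  R'_conv,out = 1/(2πr h) = 1/(2π·0.434·15.2) = 0.02413 m·K/W
ΣR = 5.221×10^-4 + 2.970×10^-5 + 2.591 + 1.104 + 0.02413 = 3.720 m·K/W
Q' = ΔT/ΣR = (126 °C − 5.26 °C)/3.720 = 32.46 W/m
From the inner boundary to the expanded polystyrene/cork board interface, ΣR_partial = 2.592 m·K/W.
T_interface = T_in − Q'·ΣR_partial = 126 °C − (32.46)(2.592) = 41.9 °C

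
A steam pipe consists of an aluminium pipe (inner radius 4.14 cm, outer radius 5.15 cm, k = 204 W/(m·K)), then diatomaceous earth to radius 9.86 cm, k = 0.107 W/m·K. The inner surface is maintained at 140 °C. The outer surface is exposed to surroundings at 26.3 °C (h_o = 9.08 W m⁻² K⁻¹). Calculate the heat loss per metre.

Treat each layer as a resistance in series:
  R'_aluminium = ln(0.0515/0.0414)/(2πk) = 0.2183/(2π·204) = 1.703×10^-4 m·K/W
  R'_diatomaceous earth = ln(0.0986/0.0515)/(2πk) = 0.6495/(2π·0.107) = 0.9661 m·K/W
  R'_conv,out = 1/(2πr h) = 1/(2π·0.0986·9.08) = 0.1778 m·K/W
ΣR = 1.703×10^-4 + 0.9661 + 0.1778 = 1.144 m·K/W
Q' = ΔT/ΣR = (140 °C − 26.3 °C)/1.144 = 99.4 W/m

Q' = 99.4 W/m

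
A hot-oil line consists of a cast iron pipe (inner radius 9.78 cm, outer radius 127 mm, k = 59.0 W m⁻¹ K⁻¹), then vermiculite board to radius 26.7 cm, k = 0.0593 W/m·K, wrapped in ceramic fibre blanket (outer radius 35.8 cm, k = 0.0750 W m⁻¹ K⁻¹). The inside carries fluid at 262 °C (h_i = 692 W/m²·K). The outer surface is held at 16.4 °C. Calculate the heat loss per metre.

Q' = 93.8 W/m

Series thermal resistances, inner to outer:
  R'_conv,in = 1/(2πr h) = 1/(2π·0.0978·692) = 0.002352 m·K/W
  R'_cast iron = ln(0.127/0.0978)/(2πk) = 0.2613/(2π·59.0) = 7.048×10^-4 m·K/W
  R'_vermiculite board = ln(0.267/0.127)/(2πk) = 0.7431/(2π·0.0593) = 1.994 m·K/W
  R'_ceramic fibre blanket = ln(0.358/0.267)/(2πk) = 0.2933/(2π·0.0750) = 0.6224 m·K/W
ΣR = 0.002352 + 7.048×10^-4 + 1.994 + 0.6224 = 2.619 m·K/W
Q' = ΔT/ΣR = (262 °C − 16.4 °C)/2.619 = 93.8 W/m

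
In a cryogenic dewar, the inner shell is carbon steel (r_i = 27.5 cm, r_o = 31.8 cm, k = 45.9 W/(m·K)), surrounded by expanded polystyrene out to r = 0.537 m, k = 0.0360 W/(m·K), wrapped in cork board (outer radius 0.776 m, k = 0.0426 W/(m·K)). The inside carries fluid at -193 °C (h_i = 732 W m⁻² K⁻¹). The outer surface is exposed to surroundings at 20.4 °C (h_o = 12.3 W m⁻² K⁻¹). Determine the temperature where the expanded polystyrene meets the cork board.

Treat each layer as a resistance in series:
  R_conv,in = 1/(4πr²h) = 1/(4π·0.275²·732) = 0.001438 K/W
  R_carbon steel = (1/0.275 − 1/0.318)/(4πk) = 0.4917/(4π·45.9) = 8.525×10^-4 K/W
  R_expanded polystyrene = (1/0.318 − 1/0.537)/(4πk) = 1.282/(4π·0.0360) = 2.835 K/W
  R_cork board = (1/0.537 − 1/0.776)/(4πk) = 0.5735/(4π·0.0426) = 1.071 K/W
  R_conv,out = 1/(4πr²h) = 1/(4π·0.776²·12.3) = 0.01074 K/W
ΣR = 0.001438 + 8.525×10^-4 + 2.835 + 1.071 + 0.01074 = 3.919 K/W
Q = ΔT/ΣR = (-193 °C − 20.4 °C)/3.919 = -54.45 W
From the inner boundary to the expanded polystyrene/cork board interface, ΣR_partial = 2.837 K/W.
T_interface = T_in − Q·ΣR_partial = -193 °C − (-54.45)(2.837) = -38.5 °C

T = -38.5 °C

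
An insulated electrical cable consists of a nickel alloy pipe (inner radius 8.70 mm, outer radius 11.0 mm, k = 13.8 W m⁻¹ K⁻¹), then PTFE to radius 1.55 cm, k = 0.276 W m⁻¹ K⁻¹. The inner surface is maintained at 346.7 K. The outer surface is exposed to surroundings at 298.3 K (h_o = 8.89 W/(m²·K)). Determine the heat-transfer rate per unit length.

Q' = 35.7 W/m

Resistance network (inner→outer):
  R'_nickel alloy = ln(0.0110/0.00870)/(2πk) = 0.2346/(2π·13.8) = 0.002705 m·K/W
  R'_PTFE = ln(0.0155/0.0110)/(2πk) = 0.3429/(2π·0.276) = 0.1978 m·K/W
  R'_conv,out = 1/(2πr h) = 1/(2π·0.0155·8.89) = 1.155 m·K/W
ΣR = 0.002705 + 0.1978 + 1.155 = 1.356 m·K/W
Q' = ΔT/ΣR = (346.7 K − 298.3 K)/1.356 = 35.7 W/m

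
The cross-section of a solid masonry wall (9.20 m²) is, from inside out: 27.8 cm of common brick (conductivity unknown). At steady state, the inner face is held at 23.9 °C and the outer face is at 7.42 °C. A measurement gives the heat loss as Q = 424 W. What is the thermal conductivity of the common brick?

k = 0.777 W/m·K

ΣR = ΔT/Q = |23.9 − 7.42|/424 = 0.03887 K/W
L/(kA) = 0.03887 ⇒ k = 0.278/(0.03887·9.20) = 0.777 W/m·K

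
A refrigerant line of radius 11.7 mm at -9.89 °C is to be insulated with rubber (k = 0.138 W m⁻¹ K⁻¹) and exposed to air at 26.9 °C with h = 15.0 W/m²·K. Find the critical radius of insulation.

For a cylinder, r_cr = k_ins/h = 0.138/15.0 = 0.00920 m = 0.920 cm

r_cr = 0.920 cm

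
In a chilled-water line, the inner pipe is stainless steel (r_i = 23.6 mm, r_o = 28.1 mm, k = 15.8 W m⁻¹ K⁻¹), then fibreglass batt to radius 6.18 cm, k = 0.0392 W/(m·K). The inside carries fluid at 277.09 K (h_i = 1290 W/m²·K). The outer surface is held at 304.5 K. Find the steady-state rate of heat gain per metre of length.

Q' = 8.55 W/m

Series thermal resistances, inner to outer:
  R'_conv,in = 1/(2πr h) = 1/(2π·0.0236·1290) = 0.005228 m·K/W
  R'_stainless steel = ln(0.0281/0.0236)/(2πk) = 0.1745/(2π·15.8) = 0.001758 m·K/W
  R'_fibreglass batt = ln(0.0618/0.0281)/(2πk) = 0.7881/(2π·0.0392) = 3.200 m·K/W
ΣR = 0.005228 + 0.001758 + 3.200 = 3.207 m·K/W
Q' = ΔT/ΣR = (277.09 K − 304.5 K)/3.207 = -8.55 W/m
(Negative Q' ⇒ heat flows inward; heat gain = 8.55 W/m.)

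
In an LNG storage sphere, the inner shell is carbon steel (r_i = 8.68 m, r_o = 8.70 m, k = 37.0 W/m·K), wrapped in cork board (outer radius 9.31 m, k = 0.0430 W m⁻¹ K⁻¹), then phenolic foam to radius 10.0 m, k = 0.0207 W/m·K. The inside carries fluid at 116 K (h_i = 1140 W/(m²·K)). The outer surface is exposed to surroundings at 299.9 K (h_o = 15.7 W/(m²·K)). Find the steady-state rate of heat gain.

Treat each layer as a resistance in series:
  R_conv,in = 1/(4πr²h) = 1/(4π·8.68²·1140) = 9.265×10^-7 K/W
  R_carbon steel = (1/8.68 − 1/8.70)/(4πk) = 2.648×10^-4/(4π·37.0) = 5.696×10^-7 K/W
  R_cork board = (1/8.70 − 1/9.31)/(4πk) = 0.007531/(4π·0.0430) = 0.01394 K/W
  R_phenolic foam = (1/9.31 − 1/10.0)/(4πk) = 0.007411/(4π·0.0207) = 0.02849 K/W
  R_conv,out = 1/(4πr²h) = 1/(4π·10.0²·15.7) = 5.069×10^-5 K/W
ΣR = 9.265×10^-7 + 5.696×10^-7 + 0.01394 + 0.02849 + 5.069×10^-5 = 0.04248 K/W
Q = ΔT/ΣR = (116 K − 299.9 K)/0.04248 = -4330 W
(Negative Q ⇒ heat flows inward; heat gain = 4330 W.)

Q = 4.33 kW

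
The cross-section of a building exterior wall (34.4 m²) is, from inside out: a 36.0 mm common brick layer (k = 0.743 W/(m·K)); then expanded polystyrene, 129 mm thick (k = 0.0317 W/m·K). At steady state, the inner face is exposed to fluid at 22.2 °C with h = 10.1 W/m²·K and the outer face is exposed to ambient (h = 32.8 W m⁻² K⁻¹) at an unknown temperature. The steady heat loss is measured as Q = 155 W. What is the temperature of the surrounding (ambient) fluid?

T_out = 3.06 °C

Series resistances:
  R_conv,in = 1/(hA) = 1/(10.1·34.4) = 0.002878 K/W
  R_common brick = L/(kA) = 0.0360/(0.743·34.4) = 0.001408 K/W
  R_expanded polystyrene = L/(kA) = 0.129/(0.0317·34.4) = 0.1183 K/W
  R_conv,out = 1/(hA) = 1/(32.8·34.4) = 8.863×10^-4 K/W
ΣR = 0.1235 K/W
ΔT = Q·ΣR = 155 × 0.1235 = 19.14 K
Heat flows outward, so T_out = T_in − ΔT = 22.2 − 19.14 = 3.06 °C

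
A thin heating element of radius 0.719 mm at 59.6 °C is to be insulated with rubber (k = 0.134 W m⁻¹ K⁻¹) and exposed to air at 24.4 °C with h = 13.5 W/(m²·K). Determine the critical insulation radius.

For a cylinder, r_cr = k_ins/h = 0.134/13.5 = 0.00993 m = 0.993 cm

r_cr = 0.993 cm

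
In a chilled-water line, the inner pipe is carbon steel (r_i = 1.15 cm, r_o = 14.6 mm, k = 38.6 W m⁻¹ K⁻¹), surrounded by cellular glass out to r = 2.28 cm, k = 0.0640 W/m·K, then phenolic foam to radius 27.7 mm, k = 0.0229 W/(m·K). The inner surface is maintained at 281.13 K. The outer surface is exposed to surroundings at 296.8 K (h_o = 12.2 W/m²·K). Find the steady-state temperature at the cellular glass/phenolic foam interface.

Treat each layer as a resistance in series:
  R'_carbon steel = ln(0.0146/0.0115)/(2πk) = 0.2387/(2π·38.6) = 9.841×10^-4 m·K/W
  R'_cellular glass = ln(0.0228/0.0146)/(2πk) = 0.4457/(2π·0.0640) = 1.108 m·K/W
  R'_phenolic foam = ln(0.0277/0.0228)/(2πk) = 0.1947/(2π·0.0229) = 1.353 m·K/W
  R'_conv,out = 1/(2πr h) = 1/(2π·0.0277·12.2) = 0.4710 m·K/W
ΣR = 9.841×10^-4 + 1.108 + 1.353 + 0.4710 = 2.933 m·K/W
Q' = ΔT/ΣR = (281.13 K − 296.8 K)/2.933 = -5.343 W/m
From the inner boundary to the cellular glass/phenolic foam interface, ΣR_partial = 1.109 m·K/W.
T_interface = T_in − Q'·ΣR_partial = 281.13 K − (-5.343)(1.109) = 287.1 K

T = 287.1 K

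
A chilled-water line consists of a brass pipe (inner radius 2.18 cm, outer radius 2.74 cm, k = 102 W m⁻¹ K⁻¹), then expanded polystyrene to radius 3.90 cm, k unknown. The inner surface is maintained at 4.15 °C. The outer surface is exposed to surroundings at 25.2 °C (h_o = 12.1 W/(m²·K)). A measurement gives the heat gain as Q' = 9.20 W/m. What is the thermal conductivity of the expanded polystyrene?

ΣR = ΔT/Q' = |4.15 − 25.2|/9.20 = 2.288 m·K/W
Known resistances:
  R'_brass = ln(0.0274/0.0218)/(2πk) = 0.2286/(2π·102) = 3.567×10^-4 m·K/W
  R'_conv,out = 1/(2πr h) = 1/(2π·0.0390·12.1) = 0.3373 m·K/W
R_expanded polystyrene = ΣR − ΣR_known = 2.288 − 0.3377 = 1.950 m·K/W
ln(r₂/r₁)/(2πk) = 1.950 ⇒ k = 0.3530/(2π·1.950) = 0.0288 W/m·K

k = 0.0288 W/m·K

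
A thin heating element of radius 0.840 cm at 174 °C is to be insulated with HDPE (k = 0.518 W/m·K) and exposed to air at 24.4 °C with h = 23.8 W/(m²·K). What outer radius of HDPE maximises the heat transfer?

For a cylinder, r_cr = k_ins/h = 0.518/23.8 = 0.0218 m = 2.18 cm

r_cr = 2.18 cm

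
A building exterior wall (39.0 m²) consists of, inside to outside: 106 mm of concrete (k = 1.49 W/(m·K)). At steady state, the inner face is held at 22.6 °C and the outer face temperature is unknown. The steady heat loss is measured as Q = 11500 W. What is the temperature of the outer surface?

T_out = 1.62 °C

Sum the resistances:
  R_concrete = L/(kA) = 0.106/(1.49·39.0) = 0.001824 K/W
ΣR = 0.001824 K/W
ΔT = Q·ΣR = 11500 × 0.001824 = 20.98 K
Heat flows outward, so T_out = T_in − ΔT = 22.6 − 20.98 = 1.62 °C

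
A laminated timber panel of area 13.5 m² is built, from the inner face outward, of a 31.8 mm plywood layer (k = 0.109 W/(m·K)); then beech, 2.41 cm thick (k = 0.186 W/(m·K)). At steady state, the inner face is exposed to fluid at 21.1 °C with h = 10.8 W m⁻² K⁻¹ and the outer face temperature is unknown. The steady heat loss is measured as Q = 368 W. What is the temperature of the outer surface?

T_out = 7.09 °C

Sum the resistances:
  R_conv,in = 1/(hA) = 1/(10.8·13.5) = 0.006859 K/W
  R_plywood = L/(kA) = 0.0318/(0.109·13.5) = 0.02161 K/W
  R_beech = L/(kA) = 0.0241/(0.186·13.5) = 0.009598 K/W
ΣR = 0.03807 K/W
ΔT = Q·ΣR = 368 × 0.03807 = 14.01 K
Heat flows outward, so T_out = T_in − ΔT = 21.1 − 14.01 = 7.09 °C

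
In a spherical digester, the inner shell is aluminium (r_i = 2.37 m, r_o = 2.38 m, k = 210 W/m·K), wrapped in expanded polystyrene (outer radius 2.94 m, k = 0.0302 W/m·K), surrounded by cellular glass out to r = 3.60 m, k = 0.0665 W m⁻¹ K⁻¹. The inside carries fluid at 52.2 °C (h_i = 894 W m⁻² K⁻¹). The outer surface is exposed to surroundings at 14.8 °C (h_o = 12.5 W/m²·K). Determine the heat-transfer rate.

Q = 131 W

Series thermal resistances, inner to outer:
  R_conv,in = 1/(4πr²h) = 1/(4π·2.37²·894) = 1.585×10^-5 K/W
  R_aluminium = (1/2.37 − 1/2.38)/(4πk) = 0.001773/(4π·210) = 6.718×10^-7 K/W
  R_expanded polystyrene = (1/2.38 − 1/2.94)/(4πk) = 0.08003/(4π·0.0302) = 0.2109 K/W
  R_cellular glass = (1/2.94 − 1/3.60)/(4πk) = 0.06236/(4π·0.0665) = 0.07462 K/W
  R_conv,out = 1/(4πr²h) = 1/(4π·3.60²·12.5) = 4.912×10^-4 K/W
ΣR = 1.585×10^-5 + 6.718×10^-7 + 0.2109 + 0.07462 + 4.912×10^-4 = 0.2860 K/W
Q = ΔT/ΣR = (52.2 °C − 14.8 °C)/0.2860 = 131 W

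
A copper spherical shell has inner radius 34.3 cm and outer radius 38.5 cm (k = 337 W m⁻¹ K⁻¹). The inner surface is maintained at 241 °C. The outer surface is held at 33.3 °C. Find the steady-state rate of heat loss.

Q = 2770 kW

Q = 4πk·ΔT/(1/r₁ − 1/r₂) = 4π × 337 × 207.7 / (1/0.343 − 1/0.385) = 2.77×10^6 W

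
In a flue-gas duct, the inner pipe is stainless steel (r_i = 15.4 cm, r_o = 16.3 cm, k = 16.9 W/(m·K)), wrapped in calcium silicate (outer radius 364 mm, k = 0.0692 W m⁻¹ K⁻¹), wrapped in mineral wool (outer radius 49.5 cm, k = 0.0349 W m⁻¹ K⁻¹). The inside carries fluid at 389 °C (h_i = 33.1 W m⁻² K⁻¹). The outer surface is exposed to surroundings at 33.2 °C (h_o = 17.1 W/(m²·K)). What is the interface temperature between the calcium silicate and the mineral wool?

Treat each layer as a resistance in series:
  R'_conv,in = 1/(2πr h) = 1/(2π·0.154·33.1) = 0.03122 m·K/W
  R'_stainless steel = ln(0.163/0.154)/(2πk) = 0.05680/(2π·16.9) = 5.349×10^-4 m·K/W
  R'_calcium silicate = ln(0.364/0.163)/(2πk) = 0.8034/(2π·0.0692) = 1.848 m·K/W
  R'_mineral wool = ln(0.495/0.364)/(2πk) = 0.3074/(2π·0.0349) = 1.402 m·K/W
  R'_conv,out = 1/(2πr h) = 1/(2π·0.495·17.1) = 0.01880 m·K/W
ΣR = 0.03122 + 5.349×10^-4 + 1.848 + 1.402 + 0.01880 = 3.301 m·K/W
Q' = ΔT/ΣR = (389 °C − 33.2 °C)/3.301 = 107.8 W/m
From the inner boundary to the calcium silicate/mineral wool interface, ΣR_partial = 1.880 m·K/W.
T_interface = T_in − Q'·ΣR_partial = 389 °C − (107.8)(1.880) = 186 °C

T = 186 °C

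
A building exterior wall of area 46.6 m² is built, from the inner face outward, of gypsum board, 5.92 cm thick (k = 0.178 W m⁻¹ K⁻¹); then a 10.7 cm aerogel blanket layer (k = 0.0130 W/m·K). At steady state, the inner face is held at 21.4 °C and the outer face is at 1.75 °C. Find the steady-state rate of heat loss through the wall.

Q = 107 W

Treat each layer as a resistance in series:
  R_gypsum board = L/(kA) = 0.0592/(0.178·46.6) = 0.007137 K/W
  R_aerogel blanket = L/(kA) = 0.107/(0.0130·46.6) = 0.1766 K/W
ΣR = 0.007137 + 0.1766 = 0.1837 K/W
Q = ΔT/ΣR = (21.4 °C − 1.75 °C)/0.1837 = 107 W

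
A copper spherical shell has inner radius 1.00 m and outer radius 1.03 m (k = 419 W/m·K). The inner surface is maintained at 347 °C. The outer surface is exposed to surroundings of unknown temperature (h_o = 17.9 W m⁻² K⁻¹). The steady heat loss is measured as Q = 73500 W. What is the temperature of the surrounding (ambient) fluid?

Series resistances:
  R_copper = (1/1.00 − 1/1.03)/(4πk) = 0.02913/(4π·419) = 5.532×10^-6 K/W
  R_conv,out = 1/(4πr²h) = 1/(4π·1.03²·17.9) = 0.004190 K/W
ΣR = 0.004196 K/W
ΔT = Q·ΣR = 73500 × 0.004196 = 308.4 K
Heat flows outward, so T_out = T_in − ΔT = 347 − 308.4 = 38.6 °C

T_out = 38.6 °C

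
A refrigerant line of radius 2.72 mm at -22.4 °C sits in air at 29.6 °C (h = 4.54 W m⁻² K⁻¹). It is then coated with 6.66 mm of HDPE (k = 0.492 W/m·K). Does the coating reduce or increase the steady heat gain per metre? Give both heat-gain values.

Critical radius for a cylinder: r_cr = k/h = 0.108 m = 10.8 cm.
Outer radius after coating: r₂ = 0.00272 + 0.00666 = 0.00938 m.
Since r₁ < r_cr and r₂ ≤ r_cr, the coating moves toward the maximum at r_cr — heat gain rises.
Bare: R = 1/(2πr₁h) = 12.89 m·K/W; Q = 52/12.89 = 4.03 W/m.
Coated: R = R_cond + R_conv = 4.138 m·K/W; Q = 52/4.138 = 12.6 W/m.

increases: 4.03 → 12.6 W/m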